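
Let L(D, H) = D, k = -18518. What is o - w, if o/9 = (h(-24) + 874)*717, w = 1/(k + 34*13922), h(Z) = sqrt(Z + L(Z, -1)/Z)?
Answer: 2565205723259/454830 + 6453*I*sqrt(23) ≈ 5.6399e+6 + 30948.0*I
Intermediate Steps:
h(Z) = sqrt(1 + Z) (h(Z) = sqrt(Z + Z/Z) = sqrt(Z + 1) = sqrt(1 + Z))
w = 1/454830 (w = 1/(-18518 + 34*13922) = 1/(-18518 + 473348) = 1/454830 ≈ 2.1986e-6)
o = 5639922 + 6453*I*sqrt(23) (o = 9*((sqrt(1 - 24) + 874)*717) = 9*((sqrt(-23) + 874)*717) = 9*((I*sqrt(23) + 874)*717) = 9*((874 + I*sqrt(23))*717) = 9*(626658 + 717*I*sqrt(23)) = 5639922 + 6453*I*sqrt(23) ≈ 5.6399e+6 + 30948.0*I)
o - w = (5639922 + 6453*I*sqrt(23)) - 1*1/454830 = (5639922 + 6453*I*sqrt(23)) - 1/454830 = 2565205723259/454830 + 6453*I*sqrt(23)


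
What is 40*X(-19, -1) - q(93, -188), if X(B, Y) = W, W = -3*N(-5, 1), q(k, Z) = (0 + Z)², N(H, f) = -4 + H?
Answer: -34264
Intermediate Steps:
q(k, Z) = Z²
W = 27 (W = -3*(-4 - 5) = -3*(-9) = 27)
X(B, Y) = 27
40*X(-19, -1) - q(93, -188) = 40*27 - 1*(-188)² = 1080 - 1*35344 = 1080 - 35344 = -34264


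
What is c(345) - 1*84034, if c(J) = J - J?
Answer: -84034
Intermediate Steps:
c(J) = 0
c(345) - 1*84034 = 0 - 1*84034 = 0 - 84034 = -84034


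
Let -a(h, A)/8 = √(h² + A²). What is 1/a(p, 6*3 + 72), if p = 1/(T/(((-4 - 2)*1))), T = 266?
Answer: -133*√11629/10326552 ≈ -0.0013889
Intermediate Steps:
p = -3/133 (p = 1/(266/(((-4 - 2)*1))) = 1/(266/((-6*1))) = 1/(266/(-6)) = 1/(266*(-⅙)) = 1/(-133/3) = -3/133 ≈ -0.022556)
a(h, A) = -8*√(A² + h²) (a(h, A) = -8*√(h² + A²) = -8*√(A² + h²))
1/a(p, 6*3 + 72) = 1/(-8*√((6*3 + 72)² + (-3/133)²)) = 1/(-8*√((18 + 72)² + 9/17689)) = 1/(-8*√(90² + 9/17689)) = 1/(-8*√(8100 + 9/17689)) = 1/(-888*√11629/133) = -133*√11629/10326552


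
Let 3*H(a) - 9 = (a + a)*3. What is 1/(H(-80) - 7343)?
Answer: -1/7500 ≈ -0.00013333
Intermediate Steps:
H(a) = 3 + 2*a (H(a) = 3 + ((a + a)*3)/3 = 3 + ((2*a)*3)/3 = 3 + (6*a)/3 = 3 + 2*a)
1/(H(-80) - 7343) = 1/((3 + 2*(-80)) - 7343) = 1/((3 - 160) - 7343) = 1/(-157 - 7343) = 1/(-7500) = -1/7500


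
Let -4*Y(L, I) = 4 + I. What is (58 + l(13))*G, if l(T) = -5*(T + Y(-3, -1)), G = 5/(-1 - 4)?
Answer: 13/4 ≈ 3.2500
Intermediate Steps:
Y(L, I) = -1 - I/4 (Y(L, I) = -(4 + I)/4 = -1 - I/4)
G = -1 (G = 5/(-5) = -1/5*5 = -1)
l(T) = 15/4 - 5*T (l(T) = -5*(T + (-1 - 1/4*(-1))) = -5*(T + (-1 + 1/4)) = -5*(T - 3/4) = -5*(-3/4 + T) = 15/4 - 5*T)
(58 + l(13))*G = (58 + (15/4 - 5*13))*(-1) = (58 + (15/4 - 65))*(-1) = (58 - 245/4)*(-1) = -13/4*(-1) = 13/4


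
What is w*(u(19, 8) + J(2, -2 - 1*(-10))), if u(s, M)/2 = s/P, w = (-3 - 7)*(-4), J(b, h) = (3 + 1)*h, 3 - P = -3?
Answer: 4600/3 ≈ 1533.3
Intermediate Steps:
P = 6 (P = 3 - 1*(-3) = 3 + 3 = 6)
J(b, h) = 4*h
w = 40 (w = -10*(-4) = 40)
u(s, M) = s/3 (u(s, M) = 2*(s/6) = s/3)
w*(u(19, 8) + J(2, -2 - 1*(-10))) = 40*((⅓)*19 + 4*(-2 - 1*(-10))) = 40*(19/3 + 4*(-2 + 10)) = 40*(19/3 + 4*8) = 40*(19/3 + 32) = 40*(115/3) = 4600/3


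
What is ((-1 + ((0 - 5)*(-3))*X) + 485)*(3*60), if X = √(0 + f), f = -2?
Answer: 87120 + 2700*I*√2 ≈ 87120.0 + 3818.4*I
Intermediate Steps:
X = I*√2 (X = √(0 - 2) = √(-2) = I*√2 ≈ 1.4142*I)
((-1 + ((0 - 5)*(-3))*X) + 485)*(3*60) = ((-1 + ((0 - 5)*(-3))*(I*√2)) + 485)*(3*60) = ((-1 + (-5*(-3))*(I*√2)) + 485)*180 = ((-1 + 15*(I*√2)) + 485)*180 = ((-1 + 15*I*√2) + 485)*180 = (484 + 15*I*√2)*180 = 87120 + 2700*I*√2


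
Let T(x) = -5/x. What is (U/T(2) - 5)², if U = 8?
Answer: 1681/25 ≈ 67.240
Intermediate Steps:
(U/T(2) - 5)² = (8/((-5/2)) - 5)² = (8/((-5*½)) - 5)² = (8/(-5/2) - 5)² = (8*(-⅖) - 5)² = (-16/5 - 5)² = (-41/5)² = 1681/25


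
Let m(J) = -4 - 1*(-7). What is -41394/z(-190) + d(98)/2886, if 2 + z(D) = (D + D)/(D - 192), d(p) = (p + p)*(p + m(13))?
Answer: 1901770823/46176 ≈ 41185.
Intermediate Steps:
m(J) = 3 (m(J) = -4 + 7 = 3)
d(p) = 2*p*(3 + p) (d(p) = (p + p)*(p + 3) = (2*p)*(3 + p) = 2*p*(3 + p))
z(D) = -2 + 2*D/(-192 + D) (z(D) = -2 + (D + D)/(D - 192) = -2 + (2*D)/(-192 + D) = -2 + 2*D/(-192 + D))
-41394/z(-190) + d(98)/2886 = -41394/(384/(-192 - 190)) + (2*98*(3 + 98))/2886 = -41394/(384/(-382)) + (2*98*101)*(1/2886) = -41394/(384*(-1/382)) + 19796*(1/2886) = -41394/(-192/191) + 9898/1443 = -41394*(-191/192) + 9898/1443 = 1317709/32 + 9898/1443 = 1901770823/46176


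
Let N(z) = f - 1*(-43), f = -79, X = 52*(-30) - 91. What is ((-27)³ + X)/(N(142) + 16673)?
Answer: -21334/16637 ≈ -1.2823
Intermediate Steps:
X = -1651 (X = -1560 - 91 = -1651)
N(z) = -36 (N(z) = -79 - 1*(-43) = -79 + 43 = -36)
((-27)³ + X)/(N(142) + 16673) = ((-27)³ - 1651)/(-36 + 16673) = (-19683 - 1651)/16637 = -21334*1/16637 = -21334/16637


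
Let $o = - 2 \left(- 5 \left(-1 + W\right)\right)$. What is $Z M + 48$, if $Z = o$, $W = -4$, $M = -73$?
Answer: $3698$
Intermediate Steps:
$o = -50$ ($o = - 2 \left(- 5 \left(-1 - 4\right)\right) = - 2 \left(\left(-5\right) \left(-5\right)\right) = \left(-2\right) 25 = -50$)
$Z = -50$
$Z M + 48 = \left(-50\right) \left(-73\right) + 48 = 3650 + 48 = 3698$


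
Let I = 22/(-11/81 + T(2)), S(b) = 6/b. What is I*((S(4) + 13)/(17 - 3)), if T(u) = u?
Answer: 25839/2114 ≈ 12.223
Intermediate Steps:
I = 1782/151 (I = 22/(-11/81 + 2) = 22/(151/81) = 22*(81/151) = 1782/151 ≈ 11.801)
I*((S(4) + 13)/(17 - 3)) = 1782*((6/4 + 13)/(17 - 3))/151 = 1782*((6*(¼) + 13)/14)/151 = 1782*((3/2 + 13)*(1/14))/151 = 1782*((29/2)*(1/14))/151 = (1782/151)*(29/28) = 25839/2114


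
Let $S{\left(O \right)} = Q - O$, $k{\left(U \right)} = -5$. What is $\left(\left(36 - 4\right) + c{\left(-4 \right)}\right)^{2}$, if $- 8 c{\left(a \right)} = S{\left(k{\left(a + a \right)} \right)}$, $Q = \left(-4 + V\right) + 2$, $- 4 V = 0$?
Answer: $\frac{64009}{64} \approx 1000.1$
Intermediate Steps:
$V = 0$ ($V = \left(- \frac{1}{4}\right) 0 = 0$)
$Q = -2$ ($Q = \left(-4 + 0\right) + 2 = -4 + 2 = -2$)
$S{\left(O \right)} = -2 - O$
$c{\left(a \right)} = - \frac{3}{8}$ ($c{\left(a \right)} = - \frac{-2 - -5}{8} = - \frac{-2 + 5}{8} = \left(- \frac{1}{8}\right) 3 = - \frac{3}{8}$)
$\left(\left(36 - 4\right) + c{\left(-4 \right)}\right)^{2} = \left(\left(36 - 4\right) - \frac{3}{8}\right)^{2} = \left(32 - \frac{3}{8}\right)^{2} = \left(\frac{253}{8}\right)^{2} = \frac{64009}{64}$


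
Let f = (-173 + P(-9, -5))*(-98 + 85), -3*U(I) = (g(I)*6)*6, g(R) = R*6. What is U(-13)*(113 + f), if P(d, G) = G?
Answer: 2271672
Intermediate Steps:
g(R) = 6*R
U(I) = -72*I (U(I) = -(6*I)*6*6/3 = -36*I*6/3 = -72*I)
f = 2314 (f = (-173 - 5)*(-98 + 85) = -178*(-13) = 2314)
U(-13)*(113 + f) = (-72*(-13))*(113 + 2314) = 936*2427 = 2271672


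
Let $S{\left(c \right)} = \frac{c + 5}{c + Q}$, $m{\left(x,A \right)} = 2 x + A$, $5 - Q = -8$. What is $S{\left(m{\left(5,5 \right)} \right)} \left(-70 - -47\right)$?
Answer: $- \frac{115}{7} \approx -16.429$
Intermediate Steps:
$Q = 13$ ($Q = 5 - -8 = 5 + 8 = 13$)
$m{\left(x,A \right)} = A + 2 x$
$S{\left(c \right)} = \frac{5 + c}{13 + c}$ ($S{\left(c \right)} = \frac{c + 5}{c + 13} = \frac{5 + c}{13 + c}$)
$S{\left(m{\left(5,5 \right)} \right)} \left(-70 - -47\right) = \frac{5 + \left(5 + 2 \cdot 5\right)}{13 + \left(5 + 2 \cdot 5\right)} \left(-70 - -47\right) = \frac{5 + \left(5 + 10\right)}{13 + \left(5 + 10\right)} \left(-70 + 47\right) = \frac{5 + 15}{13 + 15} \left(-23\right) = \frac{1}{28} \cdot 20 \left(-23\right) = \frac{5}{7} \left(-23\right) = - \frac{115}{7}$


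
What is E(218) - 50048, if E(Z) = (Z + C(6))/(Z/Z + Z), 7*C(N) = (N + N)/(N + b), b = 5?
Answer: -843942626/16863 ≈ -50047.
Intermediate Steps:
C(N) = 2*N/(7*(5 + N)) (C(N) = ((N + N)/(N + 5))/7 = ((2*N)/(5 + N))/7 = (2*N/(5 + N))/7 = 2*N/(7*(5 + N)))
E(Z) = (12/77 + Z)/(1 + Z) (E(Z) = (Z + (2/7)*6/(5 + 6))/(Z/Z + Z) = (Z + (2/7)*6/11)/(1 + Z) = (Z + (2/7)*6*(1/11))/(1 + Z) = (Z + 12/77)/(1 + Z) = (12/77 + Z)/(1 + Z))
E(218) - 50048 = (12/77 + 218)/(1 + 218) - 50048 = (16798/77)/219 - 50048 = (1/219)*(16798/77) - 50048 = 16798/16863 - 50048 = -843942626/16863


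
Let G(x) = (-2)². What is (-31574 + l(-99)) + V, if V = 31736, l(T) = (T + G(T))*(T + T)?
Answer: 18972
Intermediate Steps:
G(x) = 4
l(T) = 2*T*(4 + T) (l(T) = (T + 4)*(T + T) = (4 + T)*(2*T) = 2*T*(4 + T))
(-31574 + l(-99)) + V = (-31574 + 2*(-99)*(4 - 99)) + 31736 = (-31574 + 2*(-99)*(-95)) + 31736 = (-31574 + 18810) + 31736 = -12764 + 31736 = 18972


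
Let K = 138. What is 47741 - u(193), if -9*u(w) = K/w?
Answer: 27642085/579 ≈ 47741.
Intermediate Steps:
u(w) = -46/(3*w)
47741 - u(193) = 47741 - (-46)/(3*193) = 47741 - 1*(-46/579) = 47741 + 46/579 = 27642085/579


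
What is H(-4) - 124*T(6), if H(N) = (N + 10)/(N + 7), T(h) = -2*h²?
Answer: 8930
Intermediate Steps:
H(N) = (10 + N)/(7 + N)
H(-4) - 124*T(6) = (10 - 4)/(7 - 4) - (-248)*6² = 6/3 - (-248)*36 = (⅓)*6 - 124*(-72) = 2 + 8928 = 8930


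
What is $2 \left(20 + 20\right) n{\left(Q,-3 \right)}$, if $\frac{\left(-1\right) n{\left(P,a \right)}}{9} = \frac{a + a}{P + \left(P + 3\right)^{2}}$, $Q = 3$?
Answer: $\frac{1440}{13} \approx 110.77$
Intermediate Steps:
$n{\left(P,a \right)} = - \frac{18 a}{P + \left(3 + P\right)^{2}}$ ($n{\left(P,a \right)} = - 9 \frac{a + a}{P + \left(P + 3\right)^{2}} = - 9 \frac{2 a}{P + \left(3 + P\right)^{2}} = - \frac{18 a}{P + \left(3 + P\right)^{2}}$)
$2 \left(20 + 20\right) n{\left(Q,-3 \right)} = 2 \left(20 + 20\right) \left(\left(-18\right) \left(-3\right) \frac{1}{3 + \left(3 + 3\right)^{2}}\right) = 2 \cdot 40 \left(\left(-18\right) \left(-3\right) \frac{1}{3 + 6^{2}}\right) = 80 \left(\left(-18\right) \left(-3\right) \frac{1}{3 + 36}\right) = 80 \left(\left(-18\right) \left(-3\right) \frac{1}{39}\right) = 80 \cdot \frac{18}{13} = \frac{1440}{13}$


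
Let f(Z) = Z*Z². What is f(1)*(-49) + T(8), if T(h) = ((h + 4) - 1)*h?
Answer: 39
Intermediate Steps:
f(Z) = Z³
T(h) = h*(3 + h) (T(h) = ((4 + h) - 1)*h = (3 + h)*h = h*(3 + h))
f(1)*(-49) + T(8) = 1³*(-49) + 8*(3 + 8) = 1*(-49) + 8*11 = -49 + 88 = 39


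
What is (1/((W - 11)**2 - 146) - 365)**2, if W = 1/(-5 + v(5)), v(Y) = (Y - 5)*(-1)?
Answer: 35206893225/264196 ≈ 1.3326e+5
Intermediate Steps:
v(Y) = 5 - Y (v(Y) = (-5 + Y)*(-1) = 5 - Y)
W = -1/5 (W = 1/(-5 + (5 - 1*5)) = 1/(-5 + (5 - 5)) = 1/(-5 + 0) = 1/(-5) = -1/5 ≈ -0.20000)
(1/((W - 11)**2 - 146) - 365)**2 = (1/((-1/5 - 11)**2 - 146) - 365)**2 = (1/((-56/5)**2 - 146) - 365)**2 = (1/(3136/25 - 146) - 365)**2 = (1/(-514/25) - 365)**2 = (-25/514 - 365)**2 = (-187635/514)**2 = 35206893225/264196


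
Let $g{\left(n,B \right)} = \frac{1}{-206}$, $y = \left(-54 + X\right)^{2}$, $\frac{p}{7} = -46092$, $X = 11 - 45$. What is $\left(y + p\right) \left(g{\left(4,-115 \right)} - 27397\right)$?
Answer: $\frac{888613633350}{103} \approx 8.6273 \cdot 10^{9}$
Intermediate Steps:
$X = -34$
$p = -322644$ ($p = 7 \left(-46092\right) = -322644$)
$y = 7744$ ($y = \left(-54 - 34\right)^{2} = \left(-88\right)^{2} = 7744$)
$g{\left(n,B \right)} = - \frac{1}{206}$
$\left(y + p\right) \left(g{\left(4,-115 \right)} - 27397\right) = \left(7744 - 322644\right) \left(- \frac{1}{206} - 27397\right) = \left(-314900\right) \left(- \frac{5643783}{206}\right) = \frac{888613633350}{103}$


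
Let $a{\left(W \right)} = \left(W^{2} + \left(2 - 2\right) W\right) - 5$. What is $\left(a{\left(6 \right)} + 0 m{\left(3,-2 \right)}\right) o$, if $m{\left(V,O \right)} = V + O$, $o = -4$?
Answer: $-124$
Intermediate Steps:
$a{\left(W \right)} = -5 + W^{2}$ ($a{\left(W \right)} = \left(W^{2} + 0 W\right) - 5 = \left(W^{2} + 0\right) - 5 = W^{2} - 5 = -5 + W^{2}$)
$m{\left(V,O \right)} = O + V$
$\left(a{\left(6 \right)} + 0 m{\left(3,-2 \right)}\right) o = \left(\left(-5 + 6^{2}\right) + 0 \left(-2 + 3\right)\right) \left(-4\right) = \left(\left(-5 + 36\right) + 0 \cdot 1\right) \left(-4\right) = \left(31 + 0\right) \left(-4\right) = 31 \left(-4\right) = -124$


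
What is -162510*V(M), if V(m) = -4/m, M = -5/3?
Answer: -390024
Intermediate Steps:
M = -5/3 (M = -5*1/3 = -5/3 ≈ -1.6667)
-162510*V(M) = -(-650040)/(-5/3) = -(-650040)*(-3)/5 = -162510*12/5 = -390024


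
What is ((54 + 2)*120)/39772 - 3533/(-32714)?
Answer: 90088139/325275302 ≈ 0.27696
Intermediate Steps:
((54 + 2)*120)/39772 - 3533/(-32714) = (56*120)*(1/39772) - 3533*(-1/32714) = 6720*(1/39772) + 3533/32714 = 1680/9943 + 3533/32714 = 90088139/325275302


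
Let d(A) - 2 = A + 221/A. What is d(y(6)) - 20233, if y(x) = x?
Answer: -121129/6 ≈ -20188.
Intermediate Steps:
d(A) = 2 + A + 221/A (d(A) = 2 + (A + 221/A) = 2 + A + 221/A)
d(y(6)) - 20233 = (2 + 6 + 221/6) - 20233 = 269/6 - 20233 = -121129/6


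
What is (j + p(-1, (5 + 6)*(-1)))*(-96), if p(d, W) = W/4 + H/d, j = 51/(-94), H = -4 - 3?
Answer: -16728/47 ≈ -355.92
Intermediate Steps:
H = -7
j = -51/94 (j = 51*(-1/94) = -51/94 ≈ -0.54255)
p(d, W) = -7/d + W/4 (p(d, W) = W/4 - 7/d = -7/d + W/4)
(j + p(-1, (5 + 6)*(-1)))*(-96) = (-51/94 + (-7/(-1) + ((5 + 6)*(-1))/4))*(-96) = (-51/94 + (-7*(-1) + (11*(-1))/4))*(-96) = (-51/94 + (7 + (¼)*(-11)))*(-96) = (-51/94 + (7 - 11/4))*(-96) = (-51/94 + 17/4)*(-96) = (697/188)*(-96) = -16728/47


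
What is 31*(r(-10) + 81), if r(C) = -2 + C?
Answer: 2139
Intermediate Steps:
31*(r(-10) + 81) = 31*((-2 - 10) + 81) = 31*(-12 + 81) = 31*69 = 2139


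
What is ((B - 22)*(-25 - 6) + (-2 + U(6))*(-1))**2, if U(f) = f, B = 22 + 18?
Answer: 315844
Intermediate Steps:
B = 40
((B - 22)*(-25 - 6) + (-2 + U(6))*(-1))**2 = ((40 - 22)*(-25 - 6) + (-2 + 6)*(-1))**2 = (18*(-31) + 4*(-1))**2 = (-558 - 4)**2 = (-562)**2 = 315844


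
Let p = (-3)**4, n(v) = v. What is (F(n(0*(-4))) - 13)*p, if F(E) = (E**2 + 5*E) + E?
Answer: -1053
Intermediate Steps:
p = 81
F(E) = E**2 + 6*E
(F(n(0*(-4))) - 13)*p = ((0*(-4))*(6 + 0*(-4)) - 13)*81 = (0*(6 + 0) - 13)*81 = (0*6 - 13)*81 = (0 - 13)*81 = -13*81 = -1053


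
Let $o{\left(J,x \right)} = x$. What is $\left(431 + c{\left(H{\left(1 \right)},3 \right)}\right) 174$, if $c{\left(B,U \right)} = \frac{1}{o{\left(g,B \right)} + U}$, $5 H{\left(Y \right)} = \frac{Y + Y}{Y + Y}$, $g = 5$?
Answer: $\frac{600387}{8} \approx 75048.0$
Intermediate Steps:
$H{\left(Y \right)} = \frac{1}{5}$ ($H{\left(Y \right)} = \frac{\left(Y + Y\right) \frac{1}{Y + Y}}{5} = \frac{2 Y \frac{1}{2 Y}}{5} = \frac{1}{5} \cdot 1 = \frac{1}{5}$)
$c{\left(B,U \right)} = \frac{1}{B + U}$
$\left(431 + c{\left(H{\left(1 \right)},3 \right)}\right) 174 = \left(431 + \frac{1}{\frac{1}{5} + 3}\right) 174 = \left(431 + \frac{1}{\frac{16}{5}}\right) 174 = \left(431 + \frac{5}{16}\right) 174 = \frac{6901}{16} \cdot 174 = \frac{600387}{8}$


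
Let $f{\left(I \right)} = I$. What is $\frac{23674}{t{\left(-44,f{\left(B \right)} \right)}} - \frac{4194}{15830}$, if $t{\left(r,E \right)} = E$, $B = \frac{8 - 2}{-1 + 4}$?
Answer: $\frac{93687758}{7915} \approx 11837.0$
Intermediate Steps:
$B = 2$ ($B = \frac{6}{3} = 6 \cdot \frac{1}{3} = 2$)
$\frac{23674}{t{\left(-44,f{\left(B \right)} \right)}} - \frac{4194}{15830} = \frac{23674}{2} - \frac{4194}{15830} = 23674 \cdot \frac{1}{2} - \frac{2097}{7915} = 11837 - \frac{2097}{7915} = \frac{93687758}{7915}$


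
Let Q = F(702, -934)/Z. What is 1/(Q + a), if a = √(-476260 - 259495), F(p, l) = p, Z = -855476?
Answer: -150136038/134613585179929421 - 182959796644*I*√735755/134613585179929421 ≈ -1.1153e-9 - 0.0011658*I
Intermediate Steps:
Q = -351/427738 (Q = 702/(-855476) = 702*(-1/855476) = -351/427738 ≈ -0.00082060)
a = I*√735755 (a = √(-735755) = I*√735755 ≈ 857.76*I)
1/(Q + a) = 1/(-351/427738 + I*√735755)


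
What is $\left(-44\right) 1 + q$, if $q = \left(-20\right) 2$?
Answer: $-84$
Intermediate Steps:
$q = -40$
$\left(-44\right) 1 + q = \left(-44\right) 1 - 40 = -44 - 40 = -84$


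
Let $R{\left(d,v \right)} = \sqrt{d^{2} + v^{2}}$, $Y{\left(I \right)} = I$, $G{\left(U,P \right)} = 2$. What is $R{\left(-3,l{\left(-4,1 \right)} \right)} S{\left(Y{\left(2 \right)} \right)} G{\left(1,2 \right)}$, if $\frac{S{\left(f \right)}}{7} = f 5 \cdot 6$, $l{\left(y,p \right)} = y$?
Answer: $4200$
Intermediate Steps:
$S{\left(f \right)} = 210 f$ ($S{\left(f \right)} = 7 f 5 \cdot 6 = 7 \cdot 5 f 6 = 7 \cdot 30 f = 210 f$)
$R{\left(-3,l{\left(-4,1 \right)} \right)} S{\left(Y{\left(2 \right)} \right)} G{\left(1,2 \right)} = \sqrt{\left(-3\right)^{2} + \left(-4\right)^{2}} \cdot 210 \cdot 2 \cdot 2 = \sqrt{9 + 16} \cdot 420 \cdot 2 = \sqrt{25} \cdot 420 \cdot 2 = 5 \cdot 420 \cdot 2 = 2100 \cdot 2 = 4200$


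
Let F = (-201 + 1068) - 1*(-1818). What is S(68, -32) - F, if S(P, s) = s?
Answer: -2717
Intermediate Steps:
F = 2685 (F = 867 + 1818 = 2685)
S(68, -32) - F = -32 - 1*2685 = -32 - 2685 = -2717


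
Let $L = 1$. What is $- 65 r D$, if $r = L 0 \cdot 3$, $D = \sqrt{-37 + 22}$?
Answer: $0$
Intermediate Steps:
$D = i \sqrt{15}$ ($D = \sqrt{-15} = i \sqrt{15} \approx 3.873 i$)
$r = 0$ ($r = 1 \cdot 0 \cdot 3 = 0 \cdot 3 = 0$)
$- 65 r D = \left(-65\right) 0 i \sqrt{15} = 0 i \sqrt{15} = 0$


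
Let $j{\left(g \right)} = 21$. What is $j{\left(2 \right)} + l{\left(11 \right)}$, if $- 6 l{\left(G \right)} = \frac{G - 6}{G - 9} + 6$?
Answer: $\frac{235}{12} \approx 19.583$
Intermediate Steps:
$l{\left(G \right)} = -1 - \frac{-6 + G}{6 \left(-9 + G\right)}$ ($l{\left(G \right)} = - \frac{\frac{G - 6}{G - 9} + 6}{6} = - \frac{\frac{-6 + G}{-9 + G} + 6}{6} = - \frac{6 + \frac{-6 + G}{-9 + G}}{6} = -1 - \frac{-6 + G}{6 \left(-9 + G\right)}$)
$j{\left(2 \right)} + l{\left(11 \right)} = 21 + \frac{60 - 77}{6 \left(-9 + 11\right)} = 21 + \frac{60 - 77}{6 \cdot 2} = 21 + \frac{1}{6} \cdot \frac{1}{2} \left(-17\right) = 21 - \frac{17}{12} = \frac{235}{12}$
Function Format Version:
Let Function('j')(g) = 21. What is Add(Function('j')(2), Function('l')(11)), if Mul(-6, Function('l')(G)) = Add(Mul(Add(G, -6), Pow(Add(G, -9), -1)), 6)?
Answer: Rational(235, 12) ≈ 19.583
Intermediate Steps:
Function('l')(G) = Add(-1, Mul(Rational(-1, 6), Pow(Add(-9, G), -1), Add(-6, G))) (Function('l')(G) = Mul(Rational(-1, 6), Add(Mul(Add(G, -6), Pow(Add(G, -9), -1)), 6)) = Mul(Rational(-1, 6), Add(Mul(Add(-6, G), Pow(Add(-9, G), -1)), 6)) = Mul(Rational(-1, 6), Add(Mul(Pow(Add(-9, G), -1), Add(-6, G)), 6)) = Mul(Rational(-1, 6), Add(6, Mul(Pow(Add(-9, G), -1), Add(-6, G)))) = Add(-1, Mul(Rational(-1, 6), Pow(Add(-9, G), -1), Add(-6, G))))
Add(Function('j')(2), Function('l')(11)) = Add(21, Mul(Rational(1, 6), Pow(Add(-9, 11), -1), Add(60, Mul(-7, 11)))) = Add(21, Mul(Rational(1, 6), Pow(2, -1), Add(60, -77))) = Add(21, Mul(Rational(1, 6), Rational(1, 2), -17)) = Add(21, Rational(-17, 12)) = Rational(235, 12)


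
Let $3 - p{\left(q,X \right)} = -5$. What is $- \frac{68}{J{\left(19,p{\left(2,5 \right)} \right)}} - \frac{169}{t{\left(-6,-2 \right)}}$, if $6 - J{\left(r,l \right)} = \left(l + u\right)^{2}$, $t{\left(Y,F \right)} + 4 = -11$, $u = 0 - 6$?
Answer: $- \frac{341}{15} \approx -22.733$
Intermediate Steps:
$u = -6$ ($u = 0 - 6 = -6$)
$t{\left(Y,F \right)} = -15$ ($t{\left(Y,F \right)} = -4 - 11 = -15$)
$p{\left(q,X \right)} = 8$ ($p{\left(q,X \right)} = 3 - -5 = 3 + 5 = 8$)
$J{\left(r,l \right)} = 6 - \left(-6 + l\right)^{2}$ ($J{\left(r,l \right)} = 6 - \left(l - 6\right)^{2} = 6 - \left(-6 + l\right)^{2}$)
$- \frac{68}{J{\left(19,p{\left(2,5 \right)} \right)}} - \frac{169}{t{\left(-6,-2 \right)}} = - \frac{68}{6 - \left(-6 + 8\right)^{2}} - \frac{169}{-15} = - \frac{68}{6 - 2^{2}} - - \frac{169}{15} = - \frac{68}{6 - 4} + \frac{169}{15} = - \frac{68}{2} + \frac{169}{15} = \left(-68\right) \frac{1}{2} + \frac{169}{15} = -34 + \frac{169}{15} = - \frac{341}{15}$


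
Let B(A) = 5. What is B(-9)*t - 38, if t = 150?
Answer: 712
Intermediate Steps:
B(-9)*t - 38 = 5*150 - 38 = 750 - 38 = 712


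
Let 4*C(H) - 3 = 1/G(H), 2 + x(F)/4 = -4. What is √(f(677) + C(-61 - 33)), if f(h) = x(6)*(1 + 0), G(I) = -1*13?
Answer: 11*I*√130/26 ≈ 4.8238*I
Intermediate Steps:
x(F) = -24 (x(F) = -8 + 4*(-4) = -8 - 16 = -24)
G(I) = -13
C(H) = 19/26 (C(H) = ¾ + (¼)/(-13) = ¾ + (¼)*(-1/13) = ¾ - 1/52 = 19/26)
f(h) = -24 (f(h) = -24*(1 + 0) = -24*1 = -24)
√(f(677) + C(-61 - 33)) = √(-24 + 19/26) = √(-605/26) = 11*I*√130/26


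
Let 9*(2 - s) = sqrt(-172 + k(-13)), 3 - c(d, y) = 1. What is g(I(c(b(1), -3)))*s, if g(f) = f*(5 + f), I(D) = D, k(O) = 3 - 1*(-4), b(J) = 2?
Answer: 28 - 14*I*sqrt(165)/9 ≈ 28.0 - 19.981*I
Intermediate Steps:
c(d, y) = 2 (c(d, y) = 3 - 1*1 = 3 - 1 = 2)
k(O) = 7 (k(O) = 3 + 4 = 7)
s = 2 - I*sqrt(165)/9 (s = 2 - sqrt(-172 + 7)/9 = 2 - I*sqrt(165)/9 ≈ 2.0 - 1.4272*I)
g(I(c(b(1), -3)))*s = (2*(5 + 2))*(2 - I*sqrt(165)/9) = (2*7)*(2 - I*sqrt(165)/9) = 14*(2 - I*sqrt(165)/9) = 28 - 14*I*sqrt(165)/9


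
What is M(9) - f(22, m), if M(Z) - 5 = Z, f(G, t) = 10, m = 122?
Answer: 4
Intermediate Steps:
M(Z) = 5 + Z
M(9) - f(22, m) = (5 + 9) - 1*10 = 14 - 10 = 4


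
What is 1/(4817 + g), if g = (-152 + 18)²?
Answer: 1/22773 ≈ 4.3912e-5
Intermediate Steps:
g = 17956 (g = (-134)² = 17956)
1/(4817 + g) = 1/(4817 + 17956) = 1/22773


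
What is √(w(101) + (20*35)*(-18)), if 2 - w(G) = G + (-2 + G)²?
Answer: 150*I ≈ 150.0*I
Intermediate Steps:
w(G) = 2 - G - (-2 + G)² (w(G) = 2 - (G + (-2 + G)²) = 2 + (-G - (-2 + G)²) = 2 - G - (-2 + G)²)
√(w(101) + (20*35)*(-18)) = √((2 - 1*101 - (-2 + 101)²) + (20*35)*(-18)) = √((2 - 101 - 1*99²) + 700*(-18)) = √((2 - 101 - 1*9801) - 12600) = √((2 - 101 - 9801) - 12600) = √(-9900 - 12600) = √(-22500) = 150*I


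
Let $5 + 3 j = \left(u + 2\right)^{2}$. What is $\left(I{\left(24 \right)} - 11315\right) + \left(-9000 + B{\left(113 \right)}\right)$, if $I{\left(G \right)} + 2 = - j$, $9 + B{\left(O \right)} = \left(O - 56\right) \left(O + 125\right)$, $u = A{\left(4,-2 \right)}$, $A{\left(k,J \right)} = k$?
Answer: $- \frac{20311}{3} \approx -6770.3$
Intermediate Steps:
$u = 4$
$B{\left(O \right)} = -9 + \left(-56 + O\right) \left(125 + O\right)$ ($B{\left(O \right)} = -9 + \left(O - 56\right) \left(O + 125\right) = -9 + \left(-56 + O\right) \left(125 + O\right)$)
$j = \frac{31}{3}$ ($j = - \frac{5}{3} + \frac{\left(4 + 2\right)^{2}}{3} = - \frac{5}{3} + \frac{6^{2}}{3} = - \frac{5}{3} + \frac{1}{3} \cdot 36 = - \frac{5}{3} + 12 = \frac{31}{3} \approx 10.333$)
$I{\left(G \right)} = - \frac{37}{3}$ ($I{\left(G \right)} = -2 - \frac{31}{3} = - \frac{37}{3}$)
$\left(I{\left(24 \right)} - 11315\right) + \left(-9000 + B{\left(113 \right)}\right) = \left(- \frac{37}{3} - 11315\right) + \left(-9000 + \left(-7009 + 113^{2} + 69 \cdot 113\right)\right) = - \frac{33982}{3} + \left(-9000 + \left(-7009 + 12769 + 7797\right)\right) = - \frac{33982}{3} + \left(-9000 + 13557\right) = - \frac{33982}{3} + 4557 = - \frac{20311}{3}$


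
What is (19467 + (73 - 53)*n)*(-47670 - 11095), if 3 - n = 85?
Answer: -1047603655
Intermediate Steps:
n = -82 (n = 3 - 1*85 = 3 - 85 = -82)
(19467 + (73 - 53)*n)*(-47670 - 11095) = (19467 + (73 - 53)*(-82))*(-47670 - 11095) = (19467 + 20*(-82))*(-58765) = (19467 - 1640)*(-58765) = 17827*(-58765) = -1047603655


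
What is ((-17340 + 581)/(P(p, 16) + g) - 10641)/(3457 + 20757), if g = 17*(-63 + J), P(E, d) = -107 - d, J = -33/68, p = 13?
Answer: -51105533/116445126 ≈ -0.43888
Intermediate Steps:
J = -33/68 (J = -33*1/68 = -33/68 ≈ -0.48529)
g = -4317/4 (g = 17*(-63 - 33/68) = 17*(-4317/68) = -4317/4 ≈ -1079.3)
((-17340 + 581)/(P(p, 16) + g) - 10641)/(3457 + 20757) = ((-17340 + 581)/((-107 - 1*16) - 4317/4) - 10641)/(3457 + 20757) = (-16759/((-107 - 16) - 4317/4) - 10641)/24214 = (-16759/(-123 - 4317/4) - 10641)*(1/24214) = (-16759/(-4809/4) - 10641)*(1/24214) = (-16759*(-4/4809) - 10641)*(1/24214) = (67036/4809 - 10641)*(1/24214) = -51105533/4809*1/24214 = -51105533/116445126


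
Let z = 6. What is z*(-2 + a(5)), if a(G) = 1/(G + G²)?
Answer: -59/5 ≈ -11.800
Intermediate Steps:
z*(-2 + a(5)) = 6*(-2 + 1/(5*(1 + 5))) = 6*(-2 + (⅕)/6) = 6*(-2 + (⅕)*(⅙)) = 6*(-2 + 1/30) = 6*(-59/30) = -59/5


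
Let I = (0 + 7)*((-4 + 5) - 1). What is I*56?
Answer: 0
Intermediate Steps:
I = 0 (I = 7*(1 - 1) = 7*0 = 0)
I*56 = 0*56 = 0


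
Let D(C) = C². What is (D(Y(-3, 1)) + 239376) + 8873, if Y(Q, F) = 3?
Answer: 248258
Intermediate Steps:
(D(Y(-3, 1)) + 239376) + 8873 = (3² + 239376) + 8873 = (9 + 239376) + 8873 = 239385 + 8873 = 248258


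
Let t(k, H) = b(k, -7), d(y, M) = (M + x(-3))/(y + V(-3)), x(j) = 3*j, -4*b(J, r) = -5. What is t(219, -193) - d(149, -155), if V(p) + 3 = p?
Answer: 1371/572 ≈ 2.3969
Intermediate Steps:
b(J, r) = 5/4 (b(J, r) = -¼*(-5) = 5/4)
V(p) = -3 + p
d(y, M) = (-9 + M)/(-6 + y) (d(y, M) = (M + 3*(-3))/(y + (-3 - 3)) = (M - 9)/(y - 6) = (-9 + M)/(-6 + y))
t(k, H) = 5/4
t(219, -193) - d(149, -155) = 5/4 - (-9 - 155)/(-6 + 149) = 5/4 - (-164)/143 = 5/4 - 1*(-164/143) = 5/4 + 164/143 = 1371/572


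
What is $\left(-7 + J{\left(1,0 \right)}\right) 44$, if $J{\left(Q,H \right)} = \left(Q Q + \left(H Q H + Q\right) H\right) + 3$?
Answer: $-132$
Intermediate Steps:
$J{\left(Q,H \right)} = 3 + Q^{2} + H \left(Q + Q H^{2}\right)$ ($J{\left(Q,H \right)} = \left(Q^{2} + \left(Q H^{2} + Q\right) H\right) + 3 = \left(Q^{2} + \left(Q + Q H^{2}\right) H\right) + 3 = \left(Q^{2} + H \left(Q + Q H^{2}\right)\right) + 3 = 3 + Q^{2} + H \left(Q + Q H^{2}\right)$)
$\left(-7 + J{\left(1,0 \right)}\right) 44 = \left(-7 + \left(3 + 1^{2} + 0 \cdot 1 + 1 \cdot 0^{3}\right)\right) 44 = \left(-7 + \left(3 + 1 + 0 + 1 \cdot 0\right)\right) 44 = \left(-7 + \left(3 + 1 + 0 + 0\right)\right) 44 = \left(-7 + 4\right) 44 = \left(-3\right) 44 = -132$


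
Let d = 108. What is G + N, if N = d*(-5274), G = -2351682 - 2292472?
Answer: -5213746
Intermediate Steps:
G = -4644154
N = -569592 (N = 108*(-5274) = -569592)
G + N = -4644154 - 569592 = -5213746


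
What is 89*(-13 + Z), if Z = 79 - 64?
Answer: 178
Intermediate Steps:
Z = 15
89*(-13 + Z) = 89*(-13 + 15) = 89*2 = 178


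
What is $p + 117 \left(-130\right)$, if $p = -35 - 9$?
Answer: $-15254$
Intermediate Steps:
$p = -44$
$p + 117 \left(-130\right) = -44 + 117 \left(-130\right) = -44 - 15210 = -15254$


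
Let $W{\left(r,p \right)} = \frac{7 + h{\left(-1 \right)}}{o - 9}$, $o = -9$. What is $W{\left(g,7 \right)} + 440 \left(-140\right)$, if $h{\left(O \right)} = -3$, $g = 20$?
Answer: $- \frac{554402}{9} \approx -61600.0$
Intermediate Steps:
$W{\left(r,p \right)} = - \frac{2}{9}$ ($W{\left(r,p \right)} = \frac{7 - 3}{-9 - 9} = \frac{4}{-18} = 4 \left(- \frac{1}{18}\right) = - \frac{2}{9}$)
$W{\left(g,7 \right)} + 440 \left(-140\right) = - \frac{2}{9} + 440 \left(-140\right) = - \frac{2}{9} - 61600 = - \frac{554402}{9}$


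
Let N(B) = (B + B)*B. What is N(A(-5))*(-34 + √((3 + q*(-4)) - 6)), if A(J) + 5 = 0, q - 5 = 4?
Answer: -1700 + 50*I*√39 ≈ -1700.0 + 312.25*I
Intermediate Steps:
q = 9 (q = 5 + 4 = 9)
A(J) = -5 (A(J) = -5 + 0 = -5)
N(B) = 2*B² (N(B) = (2*B)*B = 2*B²)
N(A(-5))*(-34 + √((3 + q*(-4)) - 6)) = (2*(-5)²)*(-34 + √((3 + 9*(-4)) - 6)) = (2*25)*(-34 + √((3 - 36) - 6)) = 50*(-34 + √(-33 - 6)) = 50*(-34 + √(-39)) = 50*(-34 + I*√39) = -1700 + 50*I*√39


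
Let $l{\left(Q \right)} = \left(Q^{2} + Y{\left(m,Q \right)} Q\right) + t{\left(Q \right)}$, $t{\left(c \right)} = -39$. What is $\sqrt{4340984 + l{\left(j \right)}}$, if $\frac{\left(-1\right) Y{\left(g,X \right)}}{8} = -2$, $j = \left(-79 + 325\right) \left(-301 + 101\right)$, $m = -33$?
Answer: $\sqrt{2424193745} \approx 49236.0$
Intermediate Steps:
$j = -49200$ ($j = 246 \left(-200\right) = -49200$)
$Y{\left(g,X \right)} = 16$ ($Y{\left(g,X \right)} = \left(-8\right) \left(-2\right) = 16$)
$l{\left(Q \right)} = -39 + Q^{2} + 16 Q$ ($l{\left(Q \right)} = \left(Q^{2} + 16 Q\right) - 39 = -39 + Q^{2} + 16 Q$)
$\sqrt{4340984 + l{\left(j \right)}} = \sqrt{4340984 + \left(-39 + \left(-49200\right)^{2} + 16 \left(-49200\right)\right)} = \sqrt{4340984 - -2419852761} = \sqrt{4340984 + 2419852761} = \sqrt{2424193745}$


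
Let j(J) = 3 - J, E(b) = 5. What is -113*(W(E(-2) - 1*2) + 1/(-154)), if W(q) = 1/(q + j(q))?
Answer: -17063/462 ≈ -36.933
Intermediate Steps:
W(q) = ⅓ (W(q) = 1/(q + (3 - q)) = 1/3 = ⅓)
-113*(W(E(-2) - 1*2) + 1/(-154)) = -113*(⅓ + 1/(-154)) = -113*(⅓ - 1/154) = -113*151/462 = -17063/462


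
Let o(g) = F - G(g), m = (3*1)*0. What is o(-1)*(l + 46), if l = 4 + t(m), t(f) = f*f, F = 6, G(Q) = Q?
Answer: 350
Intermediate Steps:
m = 0 (m = 3*0 = 0)
o(g) = 6 - g
t(f) = f²
l = 4 (l = 4 + 0² = 4 + 0 = 4)
o(-1)*(l + 46) = (6 - 1*(-1))*(4 + 46) = (6 + 1)*50 = 7*50 = 350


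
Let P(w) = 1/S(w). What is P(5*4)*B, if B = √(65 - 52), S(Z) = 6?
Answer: √13/6 ≈ 0.60093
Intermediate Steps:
B = √13 ≈ 3.6056
P(w) = ⅙ (P(w) = 1/6 = ⅙)
P(5*4)*B = √13/6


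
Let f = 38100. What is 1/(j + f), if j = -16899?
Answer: 1/21201 ≈ 4.7168e-5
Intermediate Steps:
1/(j + f) = 1/(-16899 + 38100) = 1/21201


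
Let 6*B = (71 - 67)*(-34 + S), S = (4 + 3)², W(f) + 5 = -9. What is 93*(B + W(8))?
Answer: -372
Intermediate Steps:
W(f) = -14 (W(f) = -5 - 9 = -14)
S = 49 (S = 7² = 49)
B = 10 (B = ((71 - 67)*(-34 + 49))/6 = (4*15)/6 = (⅙)*60 = 10)
93*(B + W(8)) = 93*(10 - 14) = 93*(-4) = -372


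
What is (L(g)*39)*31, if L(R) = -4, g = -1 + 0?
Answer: -4836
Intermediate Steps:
g = -1
(L(g)*39)*31 = -4*39*31 = -156*31 = -4836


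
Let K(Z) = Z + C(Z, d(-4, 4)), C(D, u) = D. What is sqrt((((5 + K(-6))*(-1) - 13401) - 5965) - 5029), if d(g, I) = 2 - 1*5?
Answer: 2*I*sqrt(6097) ≈ 156.17*I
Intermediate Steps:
d(g, I) = -3 (d(g, I) = 2 - 5 = -3)
K(Z) = 2*Z (K(Z) = Z + Z = 2*Z)
sqrt((((5 + K(-6))*(-1) - 13401) - 5965) - 5029) = sqrt((((5 + 2*(-6))*(-1) - 13401) - 5965) - 5029) = sqrt((((5 - 12)*(-1) - 13401) - 5965) - 5029) = sqrt(((-7*(-1) - 13401) - 5965) - 5029) = sqrt(((7 - 13401) - 5965) - 5029) = sqrt((-13394 - 5965) - 5029) = sqrt(-19359 - 5029) = sqrt(-24388) = 2*I*sqrt(6097)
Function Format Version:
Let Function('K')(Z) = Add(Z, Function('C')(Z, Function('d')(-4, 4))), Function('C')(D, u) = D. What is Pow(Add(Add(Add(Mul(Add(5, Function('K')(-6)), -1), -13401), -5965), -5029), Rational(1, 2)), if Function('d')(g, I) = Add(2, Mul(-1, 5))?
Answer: Mul(2, I, Pow(6097, Rational(1, 2))) ≈ Mul(156.17, I)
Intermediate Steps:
Function('d')(g, I) = -3 (Function('d')(g, I) = Add(2, -5) = -3)
Function('K')(Z) = Mul(2, Z) (Function('K')(Z) = Add(Z, Z) = Mul(2, Z))
Pow(Add(Add(Add(Mul(Add(5, Function('K')(-6)), -1), -13401), -5965), -5029), Rational(1, 2)) = Pow(Add(Add(Add(Mul(Add(5, Mul(2, -6)), -1), -13401), -5965), -5029), Rational(1, 2)) = Pow(Add(Add(Add(Mul(Add(5, -12), -1), -13401), -5965), -5029), Rational(1, 2)) = Pow(Add(Add(Add(Mul(-7, -1), -13401), -5965), -5029), Rational(1, 2)) = Pow(Add(Add(Add(7, -13401), -5965), -5029), Rational(1, 2)) = Pow(Add(Add(-13394, -5965), -5029), Rational(1, 2)) = Pow(Add(-19359, -5029), Rational(1, 2)) = Pow(-24388, Rational(1, 2)) = Mul(2, I, Pow(6097, Rational(1, 2)))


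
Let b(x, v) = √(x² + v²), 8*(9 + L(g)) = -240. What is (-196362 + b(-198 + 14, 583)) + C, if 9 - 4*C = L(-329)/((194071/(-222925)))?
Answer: -38109906561/194071 + √373745 ≈ -1.9576e+5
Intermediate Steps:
L(g) = -39 (L(g) = -9 + (⅛)*(-240) = -9 - 30 = -39)
C = -1736859/194071 (C = 9/4 - (-39)/(4*(194071/(-222925))) = 9/4 - (-39)/(4*(194071*(-1/222925))) = 9/4 - (-39)/(4*(-194071/222925)) = 9/4 - (-39)*(-222925)/(4*194071) = 9/4 - ¼*8694075/194071 = 9/4 - 8694075/776284 = -1736859/194071 ≈ -8.9496)
b(x, v) = √(v² + x²)
(-196362 + b(-198 + 14, 583)) + C = (-196362 + √(583² + (-198 + 14)²)) - 1736859/194071 = (-196362 + √(339889 + (-184)²)) - 1736859/194071 = (-196362 + √(339889 + 33856)) - 1736859/194071 = (-196362 + √373745) - 1736859/194071 = -38109906561/194071 + √373745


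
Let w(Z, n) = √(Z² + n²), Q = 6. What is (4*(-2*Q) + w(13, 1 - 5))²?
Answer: (48 - √185)² ≈ 1183.3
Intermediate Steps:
(4*(-2*Q) + w(13, 1 - 5))² = (4*(-2*6) + √(13² + (1 - 5)²))² = (4*(-12) + √(169 + (-4)²))² = (-48 + √(169 + 16))² = (-48 + √185)²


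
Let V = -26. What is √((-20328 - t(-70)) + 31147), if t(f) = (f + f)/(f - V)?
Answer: √1308714/11 ≈ 104.00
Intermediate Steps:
t(f) = 2*f/(26 + f) (t(f) = (f + f)/(f - 1*(-26)) = (2*f)/(f + 26) = (2*f)/(26 + f) = 2*f/(26 + f))
√((-20328 - t(-70)) + 31147) = √((-20328 - 2*(-70)/(26 - 70)) + 31147) = √((-20328 - 2*(-70)/(-44)) + 31147) = √((-20328 - 2*(-70)*(-1)/44) + 31147) = √((-20328 - 1*35/11) + 31147) = √((-20328 - 35/11) + 31147) = √(-223643/11 + 31147) = √(118974/11) = √1308714/11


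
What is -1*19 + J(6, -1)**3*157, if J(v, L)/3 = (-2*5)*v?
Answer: -915624019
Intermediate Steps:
J(v, L) = -30*v (J(v, L) = 3*((-2*5)*v) = 3*(-10*v) = -30*v)
-1*19 + J(6, -1)**3*157 = -1*19 + (-30*6)**3*157 = -19 + (-180)**3*157 = -19 - 5832000*157 = -19 - 915624000 = -915624019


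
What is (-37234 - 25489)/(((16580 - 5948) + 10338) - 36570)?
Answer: 62723/15600 ≈ 4.0207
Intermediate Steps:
(-37234 - 25489)/(((16580 - 5948) + 10338) - 36570) = -62723/((10632 + 10338) - 36570) = -62723/(20970 - 36570) = -62723/(-15600) = -62723*(-1/15600) = 62723/15600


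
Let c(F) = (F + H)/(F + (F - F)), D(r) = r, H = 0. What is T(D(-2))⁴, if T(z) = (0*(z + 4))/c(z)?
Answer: 0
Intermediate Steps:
c(F) = 1 (c(F) = (F + 0)/(F + (F - F)) = F/(F + 0) = F/F = 1)
T(z) = 0 (T(z) = (0*(z + 4))/1 = (0*(4 + z))*1 = 0*1 = 0)
T(D(-2))⁴ = 0⁴ = 0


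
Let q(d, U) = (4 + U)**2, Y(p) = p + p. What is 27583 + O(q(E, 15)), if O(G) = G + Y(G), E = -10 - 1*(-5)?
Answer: 28666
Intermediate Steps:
Y(p) = 2*p
E = -5 (E = -10 + 5 = -5)
O(G) = 3*G (O(G) = G + 2*G = 3*G)
27583 + O(q(E, 15)) = 27583 + 3*(4 + 15)**2 = 27583 + 3*19**2 = 27583 + 3*361 = 27583 + 1083 = 28666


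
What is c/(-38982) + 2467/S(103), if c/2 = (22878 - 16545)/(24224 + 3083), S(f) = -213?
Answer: -437679749036/37789092327 ≈ -11.582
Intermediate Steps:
c = 12666/27307 (c = 2*((22878 - 16545)/(24224 + 3083)) = 2*(6333/27307) = 12666/27307 ≈ 0.46384)
c/(-38982) + 2467/S(103) = (12666/27307)/(-38982) + 2467/(-213) = (12666/27307)*(-1/38982) + 2467*(-1/213) = -2111/177413579 - 2467/213 = -437679749036/37789092327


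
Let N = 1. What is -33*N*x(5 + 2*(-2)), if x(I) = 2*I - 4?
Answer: 66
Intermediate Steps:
x(I) = -4 + 2*I
-33*N*x(5 + 2*(-2)) = -33*1*(-4 + 2*(5 + 2*(-2))) = -33*(-4 + 2*(5 - 4)) = -33*(-4 + 2*1) = -33*(-4 + 2) = -33*(-2) = -1*(-66) = 66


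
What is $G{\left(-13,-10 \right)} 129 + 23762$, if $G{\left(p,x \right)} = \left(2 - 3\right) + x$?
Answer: $22343$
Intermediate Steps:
$G{\left(p,x \right)} = -1 + x$
$G{\left(-13,-10 \right)} 129 + 23762 = \left(-1 - 10\right) 129 + 23762 = \left(-11\right) 129 + 23762 = -1419 + 23762 = 22343$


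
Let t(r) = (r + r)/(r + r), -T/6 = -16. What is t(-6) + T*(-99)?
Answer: -9503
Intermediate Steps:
T = 96 (T = -6*(-16) = 96)
t(r) = 1 (t(r) = (2*r)/((2*r)) = (2*r)*(1/(2*r)) = 1)
t(-6) + T*(-99) = 1 + 96*(-99) = 1 - 9504 = -9503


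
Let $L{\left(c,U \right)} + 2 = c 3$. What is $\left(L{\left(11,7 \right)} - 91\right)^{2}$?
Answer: $3600$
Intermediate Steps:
$L{\left(c,U \right)} = -2 + 3 c$ ($L{\left(c,U \right)} = -2 + c 3 = -2 + 3 c$)
$\left(L{\left(11,7 \right)} - 91\right)^{2} = \left(\left(-2 + 3 \cdot 11\right) - 91\right)^{2} = \left(\left(-2 + 33\right) - 91\right)^{2} = \left(31 - 91\right)^{2} = \left(-60\right)^{2} = 3600$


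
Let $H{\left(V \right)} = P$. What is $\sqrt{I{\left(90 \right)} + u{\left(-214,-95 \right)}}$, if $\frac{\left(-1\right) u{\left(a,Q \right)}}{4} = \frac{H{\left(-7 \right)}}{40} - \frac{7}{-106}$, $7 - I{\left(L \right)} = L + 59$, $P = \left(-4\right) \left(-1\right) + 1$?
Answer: $\frac{i \sqrt{1604098}}{106} \approx 11.948 i$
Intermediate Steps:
$P = 5$ ($P = 4 + 1 = 5$)
$I{\left(L \right)} = -52 - L$ ($I{\left(L \right)} = 7 - \left(L + 59\right) = 7 - \left(59 + L\right) = -52 - L$)
$H{\left(V \right)} = 5$
$u{\left(a,Q \right)} = - \frac{81}{106}$ ($u{\left(a,Q \right)} = - 4 \left(\frac{5}{40} - \frac{7}{-106}\right) = - 4 \left(5 \cdot \frac{1}{40} - - \frac{7}{106}\right) = - 4 \left(\frac{1}{8} + \frac{7}{106}\right) = \left(-4\right) \frac{81}{424} = - \frac{81}{106}$)
$\sqrt{I{\left(90 \right)} + u{\left(-214,-95 \right)}} = \sqrt{\left(-52 - 90\right) - \frac{81}{106}} = \sqrt{-142 - \frac{81}{106}} = \sqrt{- \frac{15133}{106}} = \frac{i \sqrt{1604098}}{106}$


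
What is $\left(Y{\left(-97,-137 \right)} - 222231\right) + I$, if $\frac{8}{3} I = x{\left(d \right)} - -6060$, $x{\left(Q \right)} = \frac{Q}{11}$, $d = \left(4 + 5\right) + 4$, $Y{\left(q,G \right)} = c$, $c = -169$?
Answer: $- \frac{19371181}{88} \approx -2.2013 \cdot 10^{5}$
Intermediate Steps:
$Y{\left(q,G \right)} = -169$
$d = 13$ ($d = 9 + 4 = 13$)
$x{\left(Q \right)} = \frac{Q}{11}$ ($x{\left(Q \right)} = Q \frac{1}{11} = \frac{Q}{11}$)
$I = \frac{200019}{88}$ ($I = \frac{3 \left(\frac{1}{11} \cdot 13 - -6060\right)}{8} = \frac{3 \left(\frac{13}{11} + 6060\right)}{8} = \frac{3}{8} \cdot \frac{66673}{11} = \frac{200019}{88} \approx 2272.9$)
$\left(Y{\left(-97,-137 \right)} - 222231\right) + I = \left(-169 - 222231\right) + \frac{200019}{88} = -222400 + \frac{200019}{88} = - \frac{19371181}{88}$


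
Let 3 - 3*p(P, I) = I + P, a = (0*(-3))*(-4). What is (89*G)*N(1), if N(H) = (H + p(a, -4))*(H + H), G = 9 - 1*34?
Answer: -44500/3 ≈ -14833.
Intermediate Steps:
a = 0 (a = 0*(-4) = 0)
G = -25 (G = 9 - 34 = -25)
p(P, I) = 1 - I/3 - P/3 (p(P, I) = 1 - (I + P)/3 = 1 + (-I/3 - P/3) = 1 - I/3 - P/3)
N(H) = 2*H*(7/3 + H) (N(H) = (H + (1 - ⅓*(-4) - ⅓*0))*(H + H) = (H + (1 + 4/3 + 0))*(2*H) = (H + 7/3)*(2*H) = (7/3 + H)*(2*H) = 2*H*(7/3 + H))
(89*G)*N(1) = (89*(-25))*((⅔)*1*(7 + 3*1)) = -4450*(7 + 3)/3 = -4450*10/3 = -2225*20/3 = -44500/3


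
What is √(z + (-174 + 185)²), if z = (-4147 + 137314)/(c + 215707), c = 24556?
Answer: √7016878512370/240263 ≈ 11.025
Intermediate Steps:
z = 133167/240263 (z = (-4147 + 137314)/(24556 + 215707) = 133167/240263 ≈ 0.55426)
√(z + (-174 + 185)²) = √(133167/240263 + (-174 + 185)²) = √(133167/240263 + 11²) = √(133167/240263 + 121) = √(29204990/240263) = √7016878512370/240263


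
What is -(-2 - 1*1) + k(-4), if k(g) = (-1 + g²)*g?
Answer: -57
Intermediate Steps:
k(g) = g*(-1 + g²)
-(-2 - 1*1) + k(-4) = -(-2 - 1*1) + ((-4)³ - 1*(-4)) = -(-2 - 1) + (-64 + 4) = -1*(-3) - 60 = 3 - 60 = -57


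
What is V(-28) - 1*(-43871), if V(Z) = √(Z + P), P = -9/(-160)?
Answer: 43871 + I*√44710/40 ≈ 43871.0 + 5.2862*I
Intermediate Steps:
P = 9/160 (P = -9*(-1/160) = 9/160 ≈ 0.056250)
V(Z) = √(9/160 + Z) (V(Z) = √(Z + 9/160) = √(9/160 + Z))
V(-28) - 1*(-43871) = √(90 + 1600*(-28))/40 - 1*(-43871) = √(90 - 44800)/40 + 43871 = √(-44710)/40 + 43871 = (I*√44710)/40 + 43871 = I*√44710/40 + 43871 = 43871 + I*√44710/40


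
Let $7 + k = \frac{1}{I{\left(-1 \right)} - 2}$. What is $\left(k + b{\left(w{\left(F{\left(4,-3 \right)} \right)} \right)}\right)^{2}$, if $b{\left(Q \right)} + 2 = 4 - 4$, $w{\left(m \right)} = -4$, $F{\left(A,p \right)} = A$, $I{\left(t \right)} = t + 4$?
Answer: $64$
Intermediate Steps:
$I{\left(t \right)} = 4 + t$
$k = -6$ ($k = -7 + \frac{1}{\left(4 - 1\right) - 2} = -7 + \frac{1}{3 - 2} = -7 + 1^{-1} = -7 + 1 = -6$)
$b{\left(Q \right)} = -2$ ($b{\left(Q \right)} = -2 + \left(4 - 4\right) = -2 + 0 = -2$)
$\left(k + b{\left(w{\left(F{\left(4,-3 \right)} \right)} \right)}\right)^{2} = \left(-6 - 2\right)^{2} = \left(-8\right)^{2} = 64$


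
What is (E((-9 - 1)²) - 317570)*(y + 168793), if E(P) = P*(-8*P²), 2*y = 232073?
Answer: -2369089304315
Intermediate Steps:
y = 232073/2 (y = (½)*232073 = 232073/2 ≈ 1.1604e+5)
E(P) = -8*P³
(E((-9 - 1)²) - 317570)*(y + 168793) = (-8*(-9 - 1)⁶ - 317570)*(232073/2 + 168793) = (-8*((-10)²)³ - 317570)*(569659/2) = (-8*100³ - 317570)*(569659/2) = (-8*1000000 - 317570)*(569659/2) = (-8000000 - 317570)*(569659/2) = -8317570*569659/2 = -2369089304315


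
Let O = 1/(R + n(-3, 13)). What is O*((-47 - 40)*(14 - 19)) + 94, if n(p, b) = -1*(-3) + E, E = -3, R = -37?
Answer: 3043/37 ≈ 82.243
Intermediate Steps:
n(p, b) = 0 (n(p, b) = -1*(-3) - 3 = 3 - 3 = 0)
O = -1/37 (O = 1/(-37 + 0) = 1/(-37) = -1/37 ≈ -0.027027)
O*((-47 - 40)*(14 - 19)) + 94 = -(-47 - 40)*(14 - 19)/37 + 94 = -(-87)*(-5)/37 + 94 = -1/37*435 + 94 = -435/37 + 94 = 3043/37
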